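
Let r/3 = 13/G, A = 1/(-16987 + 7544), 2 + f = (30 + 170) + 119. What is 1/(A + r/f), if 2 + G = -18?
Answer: -59868620/374617 ≈ -159.81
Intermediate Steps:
G = -20 (G = -2 - 18 = -20)
f = 317 (f = -2 + ((30 + 170) + 119) = -2 + (200 + 119) = -2 + 319 = 317)
A = -1/9443 (A = 1/(-9443) = -1/9443 ≈ -0.00010590)
r = -39/20 (r = 3*(13/(-20)) = 3*(13*(-1/20)) = 3*(-13/20) = -39/20 ≈ -1.9500)
1/(A + r/f) = 1/(-1/9443 - 39/20/317) = 1/(-1/9443 - 39/20*1/317) = 1/(-1/9443 - 39/6340) = 1/(-374617/59868620) = -59868620/374617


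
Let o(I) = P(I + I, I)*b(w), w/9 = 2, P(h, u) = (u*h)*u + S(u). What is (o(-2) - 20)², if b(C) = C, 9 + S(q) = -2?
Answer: 256036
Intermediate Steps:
S(q) = -11 (S(q) = -9 - 2 = -11)
P(h, u) = -11 + h*u² (P(h, u) = (u*h)*u - 11 = (h*u)*u - 11 = h*u² - 11 = -11 + h*u²)
w = 18 (w = 9*2 = 18)
o(I) = -198 + 36*I³ (o(I) = (-11 + (I + I)*I²)*18 = (-11 + (2*I)*I²)*18 = (-11 + 2*I³)*18 = -198 + 36*I³)
(o(-2) - 20)² = ((-198 + 36*(-2)³) - 20)² = ((-198 + 36*(-8)) - 20)² = ((-198 - 288) - 20)² = (-486 - 20)² = (-506)² = 256036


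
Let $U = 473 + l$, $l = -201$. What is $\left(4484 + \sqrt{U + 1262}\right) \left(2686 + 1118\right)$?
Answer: $17057136 + 3804 \sqrt{1534} \approx 1.7206 \cdot 10^{7}$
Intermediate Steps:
$U = 272$ ($U = 473 - 201 = 272$)
$\left(4484 + \sqrt{U + 1262}\right) \left(2686 + 1118\right) = \left(4484 + \sqrt{272 + 1262}\right) \left(2686 + 1118\right) = \left(4484 + \sqrt{1534}\right) 3804 = 17057136 + 3804 \sqrt{1534}$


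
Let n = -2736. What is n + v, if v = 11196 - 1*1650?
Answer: 6810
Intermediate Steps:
v = 9546 (v = 11196 - 1650 = 9546)
n + v = -2736 + 9546 = 6810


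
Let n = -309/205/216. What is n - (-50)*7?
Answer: 5165897/14760 ≈ 349.99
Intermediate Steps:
n = -103/14760 (n = -309*1/205*(1/216) = -309/205*1/216 = -103/14760 ≈ -0.0069783)
n - (-50)*7 = -103/14760 - (-50)*7 = -103/14760 - 1*(-350) = -103/14760 + 350 = 5165897/14760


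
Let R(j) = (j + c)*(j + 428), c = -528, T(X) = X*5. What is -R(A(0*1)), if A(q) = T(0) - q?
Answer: 225984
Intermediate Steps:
T(X) = 5*X
A(q) = -q (A(q) = 5*0 - q = 0 - q = -q)
R(j) = (-528 + j)*(428 + j) (R(j) = (j - 528)*(j + 428) = (-528 + j)*(428 + j))
-R(A(0*1)) = -(-225984 + (-0)² - (-100)*0*1) = -(-225984 + (-1*0)² - (-100)*0) = -(-225984 + 0² - 100*0) = -(-225984 + 0 + 0) = -1*(-225984) = 225984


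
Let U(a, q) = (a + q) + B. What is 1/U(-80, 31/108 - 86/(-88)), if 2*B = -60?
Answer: -594/64589 ≈ -0.0091966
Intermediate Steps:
B = -30 (B = (½)*(-60) = -30)
U(a, q) = -30 + a + q (U(a, q) = (a + q) - 30 = -30 + a + q)
1/U(-80, 31/108 - 86/(-88)) = 1/(-30 - 80 + (31/108 - 86/(-88))) = 1/(-30 - 80 + (31*(1/108) - 86*(-1/88))) = 1/(-30 - 80 + (31/108 + 43/44)) = 1/(-30 - 80 + 751/594) = 1/(-64589/594) = -594/64589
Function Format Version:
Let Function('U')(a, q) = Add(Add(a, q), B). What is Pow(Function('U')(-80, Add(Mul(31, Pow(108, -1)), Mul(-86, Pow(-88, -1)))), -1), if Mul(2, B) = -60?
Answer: Rational(-594, 64589) ≈ -0.0091966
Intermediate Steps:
B = -30 (B = Mul(Rational(1, 2), -60) = -30)
Function('U')(a, q) = Add(-30, a, q) (Function('U')(a, q) = Add(Add(a, q), -30) = Add(-30, a, q))
Pow(Function('U')(-80, Add(Mul(31, Pow(108, -1)), Mul(-86, Pow(-88, -1)))), -1) = Pow(Add(-30, -80, Add(Mul(31, Pow(108, -1)), Mul(-86, Pow(-88, -1)))), -1) = Pow(Add(-30, -80, Add(Mul(31, Rational(1, 108)), Mul(-86, Rational(-1, 88)))), -1) = Pow(Add(-30, -80, Add(Rational(31, 108), Rational(43, 44))), -1) = Pow(Add(-30, -80, Rational(751, 594)), -1) = Pow(Rational(-64589, 594), -1) = Rational(-594, 64589)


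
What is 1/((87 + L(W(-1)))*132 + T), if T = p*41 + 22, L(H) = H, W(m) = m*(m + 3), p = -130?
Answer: 1/5912 ≈ 0.00016915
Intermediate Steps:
W(m) = m*(3 + m)
T = -5308 (T = -130*41 + 22 = -5330 + 22 = -5308)
1/((87 + L(W(-1)))*132 + T) = 1/((87 - (3 - 1))*132 - 5308) = 1/((87 - 1*2)*132 - 5308) = 1/((87 - 2)*132 - 5308) = 1/(85*132 - 5308) = 1/(11220 - 5308) = 1/5912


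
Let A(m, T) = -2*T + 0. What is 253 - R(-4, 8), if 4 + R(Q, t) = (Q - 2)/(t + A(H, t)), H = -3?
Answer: 1025/4 ≈ 256.25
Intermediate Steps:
A(m, T) = -2*T
R(Q, t) = -4 - (-2 + Q)/t (R(Q, t) = -4 + (Q - 2)/(t - 2*t) = -4 + (-2 + Q)/((-t)) = -4 + (-2 + Q)*(-1/t) = -4 - (-2 + Q)/t)
253 - R(-4, 8) = 253 - (2 - 1*(-4) - 4*8)/8 = 253 - (2 + 4 - 32)/8 = 253 - (-26)/8 = 253 - 1*(-13/4) = 253 + 13/4 = 1025/4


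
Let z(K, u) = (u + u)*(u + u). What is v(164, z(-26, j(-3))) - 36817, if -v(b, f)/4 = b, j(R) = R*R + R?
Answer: -37473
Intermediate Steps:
j(R) = R + R**2 (j(R) = R**2 + R = R + R**2)
z(K, u) = 4*u**2 (z(K, u) = (2*u)*(2*u) = 4*u**2)
v(b, f) = -4*b
v(164, z(-26, j(-3))) - 36817 = -4*164 - 36817 = -656 - 36817 = -37473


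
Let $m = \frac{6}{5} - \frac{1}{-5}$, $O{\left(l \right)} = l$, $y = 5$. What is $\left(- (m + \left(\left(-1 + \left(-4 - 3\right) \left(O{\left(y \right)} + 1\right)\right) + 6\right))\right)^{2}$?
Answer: $\frac{31684}{25} \approx 1267.4$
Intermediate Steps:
$m = \frac{7}{5}$ ($m = 6 \cdot \frac{1}{5} - - \frac{1}{5} = \frac{6}{5} + \frac{1}{5} = \frac{7}{5} \approx 1.4$)
$\left(- (m + \left(\left(-1 + \left(-4 - 3\right) \left(O{\left(y \right)} + 1\right)\right) + 6\right))\right)^{2} = \left(- (\frac{7}{5} + \left(\left(-1 + \left(-4 - 3\right) \left(5 + 1\right)\right) + 6\right))\right)^{2} = \left(- (\frac{7}{5} + \left(\left(-1 - 42\right) + 6\right))\right)^{2} = \left(- (\frac{7}{5} + \left(-43 + 6\right))\right)^{2} = \left(- (\frac{7}{5} - 37)\right)^{2} = \left(\left(-1\right) \left(- \frac{178}{5}\right)\right)^{2} = \left(\frac{178}{5}\right)^{2} = \frac{31684}{25}$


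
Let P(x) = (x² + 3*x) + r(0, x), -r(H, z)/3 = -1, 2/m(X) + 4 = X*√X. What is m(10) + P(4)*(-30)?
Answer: -114389/123 + 5*√10/246 ≈ -929.93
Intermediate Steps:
m(X) = 2/(-4 + X^(3/2)) (m(X) = 2/(-4 + X*√X) = 2/(-4 + X^(3/2)))
r(H, z) = 3 (r(H, z) = -3*(-1) = 3)
P(x) = 3 + x² + 3*x (P(x) = (x² + 3*x) + 3 = 3 + x² + 3*x)
m(10) + P(4)*(-30) = 2/(-4 + 10^(3/2)) + (3 + 4² + 3*4)*(-30) = 2/(-4 + 10*√10) + (3 + 16 + 12)*(-30) = 2/(-4 + 10*√10) + 31*(-30) = 2/(-4 + 10*√10) - 930 = -930 + 2/(-4 + 10*√10)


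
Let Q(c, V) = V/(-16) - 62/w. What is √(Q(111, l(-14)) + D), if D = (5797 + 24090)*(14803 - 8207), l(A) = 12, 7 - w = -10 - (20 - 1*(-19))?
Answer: √9659597857/7 ≈ 14040.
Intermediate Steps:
w = 56 (w = 7 - (-10 - (20 - 1*(-19))) = 7 - (-10 - (20 + 19)) = 7 - (-10 - 1*39) = 7 - (-10 - 39) = 7 - 1*(-49) = 7 + 49 = 56)
Q(c, V) = -31/28 - V/16 (Q(c, V) = V/(-16) - 62/56 = V*(-1/16) - 62*1/56 = -V/16 - 31/28 = -31/28 - V/16)
D = 197134652 (D = 29887*6596 = 197134652)
√(Q(111, l(-14)) + D) = √((-31/28 - 1/16*12) + 197134652) = √((-31/28 - ¾) + 197134652) = √(-13/7 + 197134652) = √(1379942551/7) = √9659597857/7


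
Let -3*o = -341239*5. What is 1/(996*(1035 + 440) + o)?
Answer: 3/6113495 ≈ 4.9072e-7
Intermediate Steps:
o = 1706195/3 (o = -(-341239)*5/3 = -⅓*(-1706195) = 1706195/3 ≈ 5.6873e+5)
1/(996*(1035 + 440) + o) = 1/(996*(1035 + 440) + 1706195/3) = 1/(996*1475 + 1706195/3) = 1/(1469100 + 1706195/3) = 1/(6113495/3) = 3/6113495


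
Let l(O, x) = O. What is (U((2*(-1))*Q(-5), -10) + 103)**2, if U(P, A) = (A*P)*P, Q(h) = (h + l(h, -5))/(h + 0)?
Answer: 3249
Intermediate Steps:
Q(h) = 2 (Q(h) = (h + h)/(h + 0) = (2*h)/h = 2)
U(P, A) = A*P**2
(U((2*(-1))*Q(-5), -10) + 103)**2 = (-10*((2*(-1))*2)**2 + 103)**2 = (-10*(-2*2)**2 + 103)**2 = (-10*(-4)**2 + 103)**2 = (-10*16 + 103)**2 = (-160 + 103)**2 = (-57)**2 = 3249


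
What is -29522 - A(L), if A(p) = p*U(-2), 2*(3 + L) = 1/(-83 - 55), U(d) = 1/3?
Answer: -24443387/828 ≈ -29521.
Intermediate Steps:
U(d) = ⅓
L = -829/276 (L = -3 + 1/(2*(-83 - 55)) = -3 + (½)/(-138) = -3 + (½)*(-1/138) = -3 - 1/276 = -829/276 ≈ -3.0036)
A(p) = p/3 (A(p) = p*(⅓) = p/3)
-29522 - A(L) = -29522 - (-829)/(3*276) = -29522 - 1*(-829/828) = -29522 + 829/828 = -24443387/828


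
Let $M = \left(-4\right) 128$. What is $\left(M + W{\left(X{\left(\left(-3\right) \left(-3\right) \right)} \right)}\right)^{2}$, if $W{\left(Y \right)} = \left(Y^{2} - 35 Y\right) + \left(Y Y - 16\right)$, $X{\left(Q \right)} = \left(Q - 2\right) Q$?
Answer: $27092025$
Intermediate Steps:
$X{\left(Q \right)} = Q \left(-2 + Q\right)$ ($X{\left(Q \right)} = \left(-2 + Q\right) Q = Q \left(-2 + Q\right)$)
$W{\left(Y \right)} = -16 - 35 Y + 2 Y^{2}$ ($W{\left(Y \right)} = \left(Y^{2} - 35 Y\right) + \left(Y^{2} - 16\right) = \left(Y^{2} - 35 Y\right) + \left(-16 + Y^{2}\right) = -16 - 35 Y + 2 Y^{2}$)
$M = -512$
$\left(M + W{\left(X{\left(\left(-3\right) \left(-3\right) \right)} \right)}\right)^{2} = \left(-512 - \left(16 - 2 \cdot 81 \left(-2 - -9\right)^{2} + 35 \left(\left(-3\right) \left(-3\right)\right) \left(-2 - -9\right)\right)\right)^{2} = \left(-512 - \left(16 - 2 \cdot 81 \left(-2 + 9\right)^{2} + 35 \cdot 9 \left(-2 + 9\right)\right)\right)^{2} = \left(-512 - \left(16 - 7938 + 35 \cdot 9 \cdot 7\right)\right)^{2} = \left(-512 - \left(2221 - 7938\right)\right)^{2} = \left(-512 - -5717\right)^{2} = \left(-512 + 5717\right)^{2} = 5205^{2} = 27092025$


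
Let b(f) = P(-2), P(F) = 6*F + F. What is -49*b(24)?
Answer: 686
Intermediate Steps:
P(F) = 7*F
b(f) = -14 (b(f) = 7*(-2) = -14)
-49*b(24) = -49*(-14) = 686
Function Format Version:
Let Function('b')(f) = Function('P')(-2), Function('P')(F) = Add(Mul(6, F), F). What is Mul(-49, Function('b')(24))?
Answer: 686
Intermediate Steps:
Function('P')(F) = Mul(7, F)
Function('b')(f) = -14 (Function('b')(f) = Mul(7, -2) = -14)
Mul(-49, Function('b')(24)) = Mul(-49, -14) = 686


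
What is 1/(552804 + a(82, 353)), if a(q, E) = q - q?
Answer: 1/552804 ≈ 1.8090e-6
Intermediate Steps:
a(q, E) = 0
1/(552804 + a(82, 353)) = 1/(552804 + 0) = 1/552804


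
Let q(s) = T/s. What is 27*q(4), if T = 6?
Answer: 81/2 ≈ 40.500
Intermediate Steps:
q(s) = 6/s
27*q(4) = 27*(6/4) = 27*(6*(1/4)) = 27*(3/2) = 81/2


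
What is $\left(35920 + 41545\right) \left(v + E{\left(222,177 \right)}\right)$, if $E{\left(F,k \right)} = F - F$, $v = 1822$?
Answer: $141141230$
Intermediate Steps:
$E{\left(F,k \right)} = 0$
$\left(35920 + 41545\right) \left(v + E{\left(222,177 \right)}\right) = \left(35920 + 41545\right) \left(1822 + 0\right) = 77465 \cdot 1822 = 141141230$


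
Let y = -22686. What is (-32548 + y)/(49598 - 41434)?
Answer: -27617/4082 ≈ -6.7656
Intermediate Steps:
(-32548 + y)/(49598 - 41434) = (-32548 - 22686)/(49598 - 41434) = -55234/8164 = -55234*1/8164 = -27617/4082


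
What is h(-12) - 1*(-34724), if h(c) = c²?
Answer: 34868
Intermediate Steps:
h(-12) - 1*(-34724) = (-12)² - 1*(-34724) = 144 + 34724 = 34868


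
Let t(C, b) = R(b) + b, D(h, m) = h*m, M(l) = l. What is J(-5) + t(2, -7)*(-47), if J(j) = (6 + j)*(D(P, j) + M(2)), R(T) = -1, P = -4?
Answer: 398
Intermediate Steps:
t(C, b) = -1 + b
J(j) = (2 - 4*j)*(6 + j) (J(j) = (6 + j)*(-4*j + 2) = (6 + j)*(2 - 4*j) = (2 - 4*j)*(6 + j))
J(-5) + t(2, -7)*(-47) = (12 - 22*(-5) - 4*(-5)²) + (-1 - 7)*(-47) = (12 + 110 - 4*25) - 8*(-47) = (12 + 110 - 100) + 376 = 22 + 376 = 398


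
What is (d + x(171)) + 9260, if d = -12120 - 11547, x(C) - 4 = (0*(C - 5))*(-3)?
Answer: -14403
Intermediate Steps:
x(C) = 4 (x(C) = 4 + (0*(C - 5))*(-3) = 4 + (0*(-5 + C))*(-3) = 4 + 0*(-3) = 4 + 0 = 4)
d = -23667
(d + x(171)) + 9260 = (-23667 + 4) + 9260 = -23663 + 9260 = -14403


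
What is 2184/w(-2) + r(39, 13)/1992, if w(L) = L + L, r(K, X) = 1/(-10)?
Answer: -10876321/19920 ≈ -546.00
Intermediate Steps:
r(K, X) = -⅒
w(L) = 2*L
2184/w(-2) + r(39, 13)/1992 = 2184/((2*(-2))) - ⅒/1992 = 2184/(-4) - ⅒*1/1992 = 2184*(-¼) - 1/19920 = -546 - 1/19920 = -10876321/19920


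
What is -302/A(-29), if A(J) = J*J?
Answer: -302/841 ≈ -0.35910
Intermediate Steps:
A(J) = J²
-302/A(-29) = -302/((-29)²) = -302/841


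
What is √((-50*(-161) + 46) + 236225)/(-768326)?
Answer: -√244321/768326 ≈ -0.00064333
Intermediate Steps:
√((-50*(-161) + 46) + 236225)/(-768326) = √((8050 + 46) + 236225)*(-1/768326) = √(8096 + 236225)*(-1/768326) = √244321*(-1/768326) = -√244321/768326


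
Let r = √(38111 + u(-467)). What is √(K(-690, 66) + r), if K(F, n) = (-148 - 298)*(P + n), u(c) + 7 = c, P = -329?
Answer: √(117298 + √37637) ≈ 342.77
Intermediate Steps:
u(c) = -7 + c
K(F, n) = 146734 - 446*n (K(F, n) = (-148 - 298)*(-329 + n) = -446*(-329 + n) = 146734 - 446*n)
r = √37637 (r = √(38111 + (-7 - 467)) = √(38111 - 474) = √37637 ≈ 194.00)
√(K(-690, 66) + r) = √((146734 - 446*66) + √37637) = √((146734 - 29436) + √37637) = √(117298 + √37637)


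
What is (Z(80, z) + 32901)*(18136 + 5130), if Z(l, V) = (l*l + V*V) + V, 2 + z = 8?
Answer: 915354238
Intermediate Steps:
z = 6 (z = -2 + 8 = 6)
Z(l, V) = V + V² + l² (Z(l, V) = (l² + V²) + V = (V² + l²) + V = V + V² + l²)
(Z(80, z) + 32901)*(18136 + 5130) = ((6 + 6² + 80²) + 32901)*(18136 + 5130) = ((6 + 36 + 6400) + 32901)*23266 = (6442 + 32901)*23266 = 39343*23266 = 915354238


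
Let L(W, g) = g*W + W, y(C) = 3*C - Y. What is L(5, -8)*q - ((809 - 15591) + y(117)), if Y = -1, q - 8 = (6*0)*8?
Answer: 14150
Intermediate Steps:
q = 8 (q = 8 + (6*0)*8 = 8 + 0*8 = 8 + 0 = 8)
y(C) = 1 + 3*C (y(C) = 3*C - 1*(-1) = 3*C + 1 = 1 + 3*C)
L(W, g) = W + W*g (L(W, g) = W*g + W = W + W*g)
L(5, -8)*q - ((809 - 15591) + y(117)) = (5*(1 - 8))*8 - ((809 - 15591) + (1 + 3*117)) = (5*(-7))*8 - (-14782 + (1 + 351)) = -35*8 - (-14782 + 352) = -280 - 1*(-14430) = -280 + 14430 = 14150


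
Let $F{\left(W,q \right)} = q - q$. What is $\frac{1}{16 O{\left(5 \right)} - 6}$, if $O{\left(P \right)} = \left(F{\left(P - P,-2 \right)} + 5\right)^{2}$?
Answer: $\frac{1}{394} \approx 0.0025381$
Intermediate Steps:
$F{\left(W,q \right)} = 0$
$O{\left(P \right)} = 25$ ($O{\left(P \right)} = \left(0 + 5\right)^{2} = 5^{2} = 25$)
$\frac{1}{16 O{\left(5 \right)} - 6} = \frac{1}{16 \cdot 25 - 6} = \frac{1}{400 - 6} = \frac{1}{394}$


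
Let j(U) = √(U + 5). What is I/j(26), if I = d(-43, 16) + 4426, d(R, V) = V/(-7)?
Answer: 30966*√31/217 ≈ 794.52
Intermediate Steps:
d(R, V) = -V/7 (d(R, V) = V*(-⅐) = -V/7)
j(U) = √(5 + U)
I = 30966/7 (I = -⅐*16 + 4426 = -16/7 + 4426 = 30966/7 ≈ 4423.7)
I/j(26) = 30966/(7*(√(5 + 26))) = 30966/(7*(√31)) = 30966*(√31/31)/7 = 30966*√31/217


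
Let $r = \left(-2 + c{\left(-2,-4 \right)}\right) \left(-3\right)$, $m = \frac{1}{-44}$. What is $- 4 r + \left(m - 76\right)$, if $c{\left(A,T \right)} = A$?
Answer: $- \frac{5457}{44} \approx -124.02$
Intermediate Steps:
$m = - \frac{1}{44} \approx -0.022727$
$r = 12$ ($r = \left(-2 - 2\right) \left(-3\right) = \left(-4\right) \left(-3\right) = 12$)
$- 4 r + \left(m - 76\right) = \left(-4\right) 12 - \frac{3345}{44} = -48 - \frac{3345}{44} = - \frac{5457}{44}$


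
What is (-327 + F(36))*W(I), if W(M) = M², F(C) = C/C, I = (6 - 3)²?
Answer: -26406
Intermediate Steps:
I = 9 (I = 3² = 9)
F(C) = 1
(-327 + F(36))*W(I) = (-327 + 1)*9² = -326*81 = -26406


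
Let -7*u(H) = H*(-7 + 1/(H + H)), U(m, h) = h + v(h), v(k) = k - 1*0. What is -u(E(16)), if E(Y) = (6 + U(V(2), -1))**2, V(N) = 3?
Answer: -223/14 ≈ -15.929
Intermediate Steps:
v(k) = k (v(k) = k + 0 = k)
U(m, h) = 2*h (U(m, h) = h + h = 2*h)
E(Y) = 16 (E(Y) = (6 + 2*(-1))**2 = (6 - 2)**2 = 4**2 = 16)
u(H) = -H*(-7 + 1/(2*H))/7 (u(H) = -H*(-7 + 1/(H + H))/7 = -H*(-7 + 1/(2*H))/7)
-u(E(16)) = -(-1/14 + 16) = -1*223/14 = -223/14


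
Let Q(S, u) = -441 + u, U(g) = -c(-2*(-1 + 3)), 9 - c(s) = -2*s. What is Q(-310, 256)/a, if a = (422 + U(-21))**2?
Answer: -185/177241 ≈ -0.0010438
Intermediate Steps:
c(s) = 9 + 2*s (c(s) = 9 - (-2)*s = 9 + 2*s)
U(g) = -1 (U(g) = -(9 + 2*(-2*(-1 + 3))) = -(9 + 2*(-2*2)) = -(9 + 2*(-4)) = -(9 - 8) = -1*1 = -1)
a = 177241 (a = (422 - 1)**2 = 421**2 = 177241)
Q(-310, 256)/a = (-441 + 256)/177241 = -185*1/177241 = -185/177241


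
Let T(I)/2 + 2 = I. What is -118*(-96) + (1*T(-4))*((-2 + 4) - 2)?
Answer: 11328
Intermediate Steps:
T(I) = -4 + 2*I
-118*(-96) + (1*T(-4))*((-2 + 4) - 2) = -118*(-96) + (1*(-4 + 2*(-4)))*((-2 + 4) - 2) = 11328 + (1*(-4 - 8))*(2 - 2) = 11328 + (1*(-12))*0 = 11328 - 12*0 = 11328 + 0 = 11328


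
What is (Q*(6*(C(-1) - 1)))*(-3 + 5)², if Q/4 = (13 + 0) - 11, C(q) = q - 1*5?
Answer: -1344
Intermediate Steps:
C(q) = -5 + q (C(q) = q - 5 = -5 + q)
Q = 8 (Q = 4*((13 + 0) - 11) = 4*(13 - 11) = 4*2 = 8)
(Q*(6*(C(-1) - 1)))*(-3 + 5)² = (8*(6*((-5 - 1) - 1)))*(-3 + 5)² = (8*(6*(-6 - 1)))*2² = (8*(6*(-7)))*4 = (8*(-42))*4 = -336*4 = -1344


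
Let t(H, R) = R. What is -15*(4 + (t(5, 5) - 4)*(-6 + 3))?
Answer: -15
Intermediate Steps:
-15*(4 + (t(5, 5) - 4)*(-6 + 3)) = -15*(4 + (5 - 4)*(-6 + 3)) = -15*(4 + 1*(-3)) = -15*(4 - 3) = -15*1 = -15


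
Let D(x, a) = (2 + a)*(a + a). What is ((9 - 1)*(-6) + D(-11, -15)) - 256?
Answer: 86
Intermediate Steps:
D(x, a) = 2*a*(2 + a) (D(x, a) = (2 + a)*(2*a) = 2*a*(2 + a))
((9 - 1)*(-6) + D(-11, -15)) - 256 = ((9 - 1)*(-6) + 2*(-15)*(2 - 15)) - 256 = (8*(-6) + 2*(-15)*(-13)) - 256 = (-48 + 390) - 256 = 342 - 256 = 86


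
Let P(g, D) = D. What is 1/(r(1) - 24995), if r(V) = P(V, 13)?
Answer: -1/24982 ≈ -4.0029e-5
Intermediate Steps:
r(V) = 13
1/(r(1) - 24995) = 1/(13 - 24995) = 1/(-24982) = -1/24982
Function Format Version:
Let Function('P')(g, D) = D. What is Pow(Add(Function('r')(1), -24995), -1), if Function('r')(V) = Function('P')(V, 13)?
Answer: Rational(-1, 24982) ≈ -4.0029e-5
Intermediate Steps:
Function('r')(V) = 13
Pow(Add(Function('r')(1), -24995), -1) = Pow(Add(13, -24995), -1) = Pow(-24982, -1) = Rational(-1, 24982)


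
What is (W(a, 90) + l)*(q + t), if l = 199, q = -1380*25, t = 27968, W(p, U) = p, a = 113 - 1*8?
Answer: -1985728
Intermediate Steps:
a = 105 (a = 113 - 8 = 105)
q = -34500
(W(a, 90) + l)*(q + t) = (105 + 199)*(-34500 + 27968) = 304*(-6532) = -1985728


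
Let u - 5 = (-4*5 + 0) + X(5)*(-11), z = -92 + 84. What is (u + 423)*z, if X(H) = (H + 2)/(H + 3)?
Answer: -3187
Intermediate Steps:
z = -8
X(H) = (2 + H)/(3 + H)
u = -197/8 (u = 5 + ((-4*5 + 0) + ((2 + 5)/(3 + 5))*(-11)) = 5 + ((-20 + 0) + (7/8)*(-11)) = 5 + (-20 + ((⅛)*7)*(-11)) = 5 + (-20 + (7/8)*(-11)) = 5 + (-20 - 77/8) = 5 - 237/8 = -197/8 ≈ -24.625)
(u + 423)*z = (-197/8 + 423)*(-8) = (3187/8)*(-8) = -3187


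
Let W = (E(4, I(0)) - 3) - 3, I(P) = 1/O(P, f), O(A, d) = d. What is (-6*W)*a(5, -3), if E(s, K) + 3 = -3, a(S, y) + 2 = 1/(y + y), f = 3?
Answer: -156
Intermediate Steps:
a(S, y) = -2 + 1/(2*y) (a(S, y) = -2 + 1/(y + y) = -2 + 1/(2*y))
I(P) = ⅓ (I(P) = 1/3 = ⅓)
E(s, K) = -6 (E(s, K) = -3 - 3 = -6)
W = -12 (W = (-6 - 3) - 3 = -9 - 3 = -12)
(-6*W)*a(5, -3) = (-6*(-12))*(-2 + (½)/(-3)) = 72*(-2 + (½)*(-⅓)) = 72*(-2 - ⅙) = 72*(-13/6) = -156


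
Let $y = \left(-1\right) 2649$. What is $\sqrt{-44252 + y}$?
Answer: $i \sqrt{46901} \approx 216.57 i$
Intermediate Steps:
$y = -2649$
$\sqrt{-44252 + y} = \sqrt{-44252 - 2649} = \sqrt{-46901} = i \sqrt{46901}$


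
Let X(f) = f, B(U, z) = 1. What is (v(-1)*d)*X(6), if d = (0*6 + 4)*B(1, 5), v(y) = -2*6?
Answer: -288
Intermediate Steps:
v(y) = -12
d = 4 (d = (0*6 + 4)*1 = (0 + 4)*1 = 4*1 = 4)
(v(-1)*d)*X(6) = -12*4*6 = -48*6 = -288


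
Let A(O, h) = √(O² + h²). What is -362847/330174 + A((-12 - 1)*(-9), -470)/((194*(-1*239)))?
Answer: -120949/110058 - √234589/46366 ≈ -1.1094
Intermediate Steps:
-362847/330174 + A((-12 - 1)*(-9), -470)/((194*(-1*239))) = -362847/330174 + √(((-12 - 1)*(-9))² + (-470)²)/((194*(-1*239))) = -362847*1/330174 + √((-13*(-9))² + 220900)/((194*(-239))) = -120949/110058 + √(117² + 220900)/(-46366) = -120949/110058 + √(13689 + 220900)*(-1/46366) = -120949/110058 + √234589*(-1/46366) = -120949/110058 - √234589/46366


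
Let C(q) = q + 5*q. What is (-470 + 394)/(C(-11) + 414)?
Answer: -19/87 ≈ -0.21839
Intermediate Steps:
C(q) = 6*q
(-470 + 394)/(C(-11) + 414) = (-470 + 394)/(6*(-11) + 414) = -76/(-66 + 414) = -76/348 = (1/348)*(-76) = -19/87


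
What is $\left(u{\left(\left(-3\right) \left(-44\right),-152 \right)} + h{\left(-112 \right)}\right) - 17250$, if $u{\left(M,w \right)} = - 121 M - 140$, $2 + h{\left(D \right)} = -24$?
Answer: $-33388$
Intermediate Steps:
$h{\left(D \right)} = -26$ ($h{\left(D \right)} = -2 - 24 = -26$)
$u{\left(M,w \right)} = -140 - 121 M$
$\left(u{\left(\left(-3\right) \left(-44\right),-152 \right)} + h{\left(-112 \right)}\right) - 17250 = \left(\left(-140 - 121 \left(\left(-3\right) \left(-44\right)\right)\right) - 26\right) - 17250 = \left(\left(-140 - 15972\right) - 26\right) - 17250 = \left(-16112 - 26\right) - 17250 = -16138 - 17250 = -33388$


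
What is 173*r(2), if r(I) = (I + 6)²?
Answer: 11072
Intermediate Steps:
r(I) = (6 + I)²
173*r(2) = 173*(6 + 2)² = 173*8² = 173*64 = 11072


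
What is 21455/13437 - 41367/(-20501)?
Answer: 995697334/275471937 ≈ 3.6145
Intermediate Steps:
21455/13437 - 41367/(-20501) = 21455*(1/13437) - 41367*(-1/20501) = 21455/13437 + 41367/20501 = 995697334/275471937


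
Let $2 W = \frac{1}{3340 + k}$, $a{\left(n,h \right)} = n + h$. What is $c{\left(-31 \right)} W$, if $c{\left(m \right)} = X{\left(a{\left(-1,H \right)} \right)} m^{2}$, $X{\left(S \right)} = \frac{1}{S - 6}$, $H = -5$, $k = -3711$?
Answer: $\frac{961}{8904} \approx 0.10793$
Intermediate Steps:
$a{\left(n,h \right)} = h + n$
$W = - \frac{1}{742}$ ($W = \frac{1}{2 \left(3340 - 3711\right)} = \frac{1}{2 \left(-371\right)} = \frac{1}{2} \left(- \frac{1}{371}\right) = - \frac{1}{742} \approx -0.0013477$)
$X{\left(S \right)} = \frac{1}{-6 + S}$
$c{\left(m \right)} = - \frac{m^{2}}{12}$ ($c{\left(m \right)} = \frac{m^{2}}{-6 - 6} = \frac{m^{2}}{-12} = - \frac{m^{2}}{12}$)
$c{\left(-31 \right)} W = - \frac{\left(-31\right)^{2}}{12} \left(- \frac{1}{742}\right) = \left(- \frac{1}{12}\right) 961 \left(- \frac{1}{742}\right) = \left(- \frac{961}{12}\right) \left(- \frac{1}{742}\right) = \frac{961}{8904}$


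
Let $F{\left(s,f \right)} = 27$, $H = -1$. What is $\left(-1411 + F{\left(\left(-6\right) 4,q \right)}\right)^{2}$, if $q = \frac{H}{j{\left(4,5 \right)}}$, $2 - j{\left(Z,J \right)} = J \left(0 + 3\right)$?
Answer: $1915456$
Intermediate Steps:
$j{\left(Z,J \right)} = 2 - 3 J$ ($j{\left(Z,J \right)} = 2 - J \left(0 + 3\right) = 2 - J 3 = 2 - 3 J$)
$q = \frac{1}{13}$ ($q = - \frac{1}{2 - 15} = - \frac{1}{-13} = \left(-1\right) \left(- \frac{1}{13}\right) = \frac{1}{13} \approx 0.076923$)
$\left(-1411 + F{\left(\left(-6\right) 4,q \right)}\right)^{2} = \left(-1411 + 27\right)^{2} = \left(-1384\right)^{2} = 1915456$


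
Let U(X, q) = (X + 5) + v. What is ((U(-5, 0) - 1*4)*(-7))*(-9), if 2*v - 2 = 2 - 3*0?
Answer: -126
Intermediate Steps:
v = 2 (v = 1 + (2 - 3*0)/2 = 1 + (2 + 0)/2 = 1 + (½)*2 = 1 + 1 = 2)
U(X, q) = 7 + X (U(X, q) = (X + 5) + 2 = (5 + X) + 2 = 7 + X)
((U(-5, 0) - 1*4)*(-7))*(-9) = (((7 - 5) - 1*4)*(-7))*(-9) = ((2 - 4)*(-7))*(-9) = -2*(-7)*(-9) = 14*(-9) = -126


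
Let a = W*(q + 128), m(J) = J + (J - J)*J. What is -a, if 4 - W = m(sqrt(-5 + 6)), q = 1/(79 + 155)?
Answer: -29953/78 ≈ -384.01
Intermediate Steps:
q = 1/234 ≈ 0.0042735
m(J) = J (m(J) = J + 0*J = J + 0 = J)
W = 3 (W = 4 - sqrt(-5 + 6) = 4 - sqrt(1) = 4 - 1*1 = 4 - 1 = 3)
a = 29953/78 (a = 3*(1/234 + 128) = 3*(29953/234) = 29953/78 ≈ 384.01)
-a = -1*29953/78 = -29953/78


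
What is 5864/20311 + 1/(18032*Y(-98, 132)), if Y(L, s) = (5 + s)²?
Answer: 1984627473623/6874107811088 ≈ 0.28871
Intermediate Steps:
5864/20311 + 1/(18032*Y(-98, 132)) = 5864/20311 + 1/(18032*((5 + 132)²)) = 5864*(1/20311) + 1/(18032*(137²)) = 5864/20311 + (1/18032)/18769 = 5864/20311 + (1/18032)*(1/18769) = 5864/20311 + 1/338442608 = 1984627473623/6874107811088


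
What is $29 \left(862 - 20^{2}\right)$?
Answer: $13398$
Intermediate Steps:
$29 \left(862 - 20^{2}\right) = 29 \left(862 - 400\right) = 29 \cdot 462 = 13398$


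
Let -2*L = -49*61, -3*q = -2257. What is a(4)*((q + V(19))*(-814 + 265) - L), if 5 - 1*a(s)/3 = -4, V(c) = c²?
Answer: -33086583/2 ≈ -1.6543e+7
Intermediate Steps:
q = 2257/3 (q = -⅓*(-2257) = 2257/3 ≈ 752.33)
a(s) = 27 (a(s) = 15 - 3*(-4) = 15 + 12 = 27)
L = 2989/2 (L = -(-49)*61/2 = -½*(-2989) = 2989/2 ≈ 1494.5)
a(4)*((q + V(19))*(-814 + 265) - L) = 27*((2257/3 + 19²)*(-814 + 265) - 1*2989/2) = 27*((2257/3 + 361)*(-549) - 2989/2) = 27*((3340/3)*(-549) - 2989/2) = 27*(-611220 - 2989/2) = 27*(-1225429/2) = -33086583/2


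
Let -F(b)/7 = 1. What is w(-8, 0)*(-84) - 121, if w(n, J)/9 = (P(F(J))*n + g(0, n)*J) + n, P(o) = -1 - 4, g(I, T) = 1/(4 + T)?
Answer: -24313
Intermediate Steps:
F(b) = -7 (F(b) = -7*1 = -7)
P(o) = -5
w(n, J) = -36*n + 9*J/(4 + n) (w(n, J) = 9*((-5*n + J/(4 + n)) + n) = 9*(-4*n + J/(4 + n)) = -36*n + 9*J/(4 + n))
w(-8, 0)*(-84) - 121 = (9*(0 - 4*(-8)*(4 - 8))/(4 - 8))*(-84) - 121 = (9*(0 - 4*(-8)*(-4))/(-4))*(-84) - 121 = (9*(-1/4)*(0 - 128))*(-84) - 121 = (9*(-1/4)*(-128))*(-84) - 121 = 288*(-84) - 121 = -24192 - 121 = -24313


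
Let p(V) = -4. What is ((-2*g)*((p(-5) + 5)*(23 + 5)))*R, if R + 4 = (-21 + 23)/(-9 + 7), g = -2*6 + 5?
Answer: -1960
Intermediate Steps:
g = -7 (g = -12 + 5 = -7)
R = -5 (R = -4 + (-21 + 23)/(-9 + 7) = -4 + 2/(-2) = -4 + 2*(-½) = -4 - 1 = -5)
((-2*g)*((p(-5) + 5)*(23 + 5)))*R = ((-2*(-7))*((-4 + 5)*(23 + 5)))*(-5) = (14*(1*28))*(-5) = (14*28)*(-5) = 392*(-5) = -1960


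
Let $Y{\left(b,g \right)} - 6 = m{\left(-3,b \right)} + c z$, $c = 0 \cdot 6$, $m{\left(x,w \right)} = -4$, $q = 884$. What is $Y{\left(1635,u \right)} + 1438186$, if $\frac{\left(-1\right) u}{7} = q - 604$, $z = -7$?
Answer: $1438188$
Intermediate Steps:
$u = -1960$ ($u = - 7 \left(884 - 604\right) = \left(-7\right) 280 = -1960$)
$c = 0$
$Y{\left(b,g \right)} = 2$ ($Y{\left(b,g \right)} = 6 + \left(-4 + 0 \left(-7\right)\right) = 6 + \left(-4 + 0\right) = 6 - 4 = 2$)
$Y{\left(1635,u \right)} + 1438186 = 2 + 1438186 = 1438188$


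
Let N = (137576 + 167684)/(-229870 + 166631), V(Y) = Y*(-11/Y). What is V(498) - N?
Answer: -390369/63239 ≈ -6.1729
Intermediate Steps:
V(Y) = -11
N = -305260/63239 (N = 305260/(-63239) = 305260*(-1/63239) = -305260/63239 ≈ -4.8271)
V(498) - N = -11 - 1*(-305260/63239) = -11 + 305260/63239 = -390369/63239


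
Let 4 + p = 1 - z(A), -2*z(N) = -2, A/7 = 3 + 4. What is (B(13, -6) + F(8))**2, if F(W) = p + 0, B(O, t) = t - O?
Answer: 529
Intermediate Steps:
A = 49 (A = 7*(3 + 4) = 7*7 = 49)
z(N) = 1 (z(N) = -1/2*(-2) = 1)
p = -4 (p = -4 + (1 - 1*1) = -4 + (1 - 1) = -4 + 0 = -4)
F(W) = -4 (F(W) = -4 + 0 = -4)
(B(13, -6) + F(8))**2 = ((-6 - 1*13) - 4)**2 = ((-6 - 13) - 4)**2 = (-19 - 4)**2 = (-23)**2 = 529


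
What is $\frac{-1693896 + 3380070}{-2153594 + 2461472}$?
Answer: $\frac{281029}{51313} \approx 5.4768$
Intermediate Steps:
$\frac{-1693896 + 3380070}{-2153594 + 2461472} = \frac{1686174}{307878} = 1686174 \cdot \frac{1}{307878} = \frac{281029}{51313}$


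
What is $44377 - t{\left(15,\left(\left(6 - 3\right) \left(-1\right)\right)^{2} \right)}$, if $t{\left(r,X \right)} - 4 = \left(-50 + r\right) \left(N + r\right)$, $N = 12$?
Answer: $45318$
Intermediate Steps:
$t{\left(r,X \right)} = 4 + \left(-50 + r\right) \left(12 + r\right)$
$44377 - t{\left(15,\left(\left(6 - 3\right) \left(-1\right)\right)^{2} \right)} = 44377 - \left(-596 + 15^{2} - 570\right) = 44377 - \left(-596 + 225 - 570\right) = 44377 - -941 = 44377 + 941 = 45318$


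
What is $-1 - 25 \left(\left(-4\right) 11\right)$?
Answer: $1099$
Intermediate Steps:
$-1 - 25 \left(\left(-4\right) 11\right) = -1 - -1100 = -1 + 1100 = 1099$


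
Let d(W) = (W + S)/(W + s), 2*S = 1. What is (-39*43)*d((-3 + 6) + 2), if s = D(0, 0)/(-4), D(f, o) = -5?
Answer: -36894/25 ≈ -1475.8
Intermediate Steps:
S = 1/2 (S = (1/2)*1 = 1/2 ≈ 0.50000)
s = 5/4 (s = -5/(-4) = -5*(-1/4) = 5/4 ≈ 1.2500)
d(W) = (1/2 + W)/(5/4 + W) (d(W) = (W + 1/2)/(W + 5/4) = (1/2 + W)/(5/4 + W))
(-39*43)*d((-3 + 6) + 2) = (-39*43)*(2*(1 + 2*((-3 + 6) + 2))/(5 + 4*((-3 + 6) + 2))) = -3354*(1 + 2*(3 + 2))/(5 + 4*(3 + 2)) = -3354*(1 + 2*5)/(5 + 4*5) = -3354*(1 + 10)/(5 + 20) = -3354*11/25 = -1677*22/25 = -36894/25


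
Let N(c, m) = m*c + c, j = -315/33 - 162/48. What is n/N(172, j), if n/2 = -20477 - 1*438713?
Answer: 20204360/45107 ≈ 447.92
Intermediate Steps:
j = -1137/88 (j = -315*1/33 - 162*1/48 = -105/11 - 27/8 = -1137/88 ≈ -12.920)
N(c, m) = c + c*m (N(c, m) = c*m + c = c + c*m)
n = -918380 (n = 2*(-20477 - 1*438713) = 2*(-20477 - 438713) = 2*(-459190) = -918380)
n/N(172, j) = -918380*1/(172*(1 - 1137/88)) = -918380/(172*(-1049/88)) = -918380/(-45107/22) = -918380*(-22/45107) = 20204360/45107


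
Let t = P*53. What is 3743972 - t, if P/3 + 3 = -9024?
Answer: 5179265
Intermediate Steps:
P = -27081 (P = -9 + 3*(-9024) = -9 - 27072 = -27081)
t = -1435293 (t = -27081*53 = -1435293)
3743972 - t = 3743972 - 1*(-1435293) = 3743972 + 1435293 = 5179265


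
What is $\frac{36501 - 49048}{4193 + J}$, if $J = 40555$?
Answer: $- \frac{12547}{44748} \approx -0.28039$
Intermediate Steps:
$\frac{36501 - 49048}{4193 + J} = \frac{36501 - 49048}{4193 + 40555} = - \frac{12547}{44748}$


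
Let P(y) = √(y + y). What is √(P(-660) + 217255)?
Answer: √(217255 + 2*I*√330) ≈ 466.11 + 0.039*I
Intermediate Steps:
P(y) = √2*√y (P(y) = √(2*y) = √2*√y)
√(P(-660) + 217255) = √(√2*√(-660) + 217255) = √(√2*(2*I*√165) + 217255) = √(2*I*√330 + 217255) = √(217255 + 2*I*√330)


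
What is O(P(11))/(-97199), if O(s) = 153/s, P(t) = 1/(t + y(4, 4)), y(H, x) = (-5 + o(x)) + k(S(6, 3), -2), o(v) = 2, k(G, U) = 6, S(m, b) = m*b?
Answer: -2142/97199 ≈ -0.022037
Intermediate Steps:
S(m, b) = b*m
y(H, x) = 3 (y(H, x) = (-5 + 2) + 6 = -3 + 6 = 3)
P(t) = 1/(3 + t) (P(t) = 1/(t + 3) = 1/(3 + t))
O(P(11))/(-97199) = (153/(1/(3 + 11)))/(-97199) = (153/(1/14))*(-1/97199) = (153*14)*(-1/97199) = 2142*(-1/97199) = -2142/97199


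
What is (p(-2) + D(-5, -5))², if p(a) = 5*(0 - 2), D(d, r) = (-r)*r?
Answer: 1225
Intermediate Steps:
D(d, r) = -r²
p(a) = -10 (p(a) = 5*(-2) = -10)
(p(-2) + D(-5, -5))² = (-10 - 1*(-5)²)² = (-10 - 1*25)² = (-10 - 25)² = (-35)² = 1225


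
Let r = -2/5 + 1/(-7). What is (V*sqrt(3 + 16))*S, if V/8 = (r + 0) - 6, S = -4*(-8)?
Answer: -58624*sqrt(19)/35 ≈ -7301.0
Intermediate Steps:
r = -19/35 (r = -2*1/5 + 1*(-1/7) = -2/5 - 1/7 = -19/35 ≈ -0.54286)
S = 32
V = -1832/35 (V = 8*((-19/35 + 0) - 6) = 8*(-19/35 - 6) = 8*(-229/35) = -1832/35 ≈ -52.343)
(V*sqrt(3 + 16))*S = -1832*sqrt(3 + 16)/35*32 = -1832*sqrt(19)/35*32 = -58624*sqrt(19)/35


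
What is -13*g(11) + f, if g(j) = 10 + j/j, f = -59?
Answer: -202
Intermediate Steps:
g(j) = 11 (g(j) = 10 + 1 = 11)
-13*g(11) + f = -13*11 - 59 = -143 - 59 = -202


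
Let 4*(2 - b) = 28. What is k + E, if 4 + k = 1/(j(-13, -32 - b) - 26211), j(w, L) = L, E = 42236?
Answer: 1108083215/26238 ≈ 42232.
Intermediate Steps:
b = -5 (b = 2 - ¼*28 = 2 - 7 = -5)
k = -104953/26238 (k = -4 + 1/((-32 - 1*(-5)) - 26211) = -4 + 1/((-32 + 5) - 26211) = -4 + 1/(-27 - 26211) = -4 + 1/(-26238) = -4 - 1/26238 = -104953/26238 ≈ -4.0000)
k + E = -104953/26238 + 42236 = 1108083215/26238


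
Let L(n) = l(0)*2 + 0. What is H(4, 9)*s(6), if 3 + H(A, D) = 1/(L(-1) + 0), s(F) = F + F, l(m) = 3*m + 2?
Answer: -33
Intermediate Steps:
l(m) = 2 + 3*m
s(F) = 2*F
L(n) = 4 (L(n) = (2 + 3*0)*2 + 0 = (2 + 0)*2 + 0 = 2*2 + 0 = 4 + 0 = 4)
H(A, D) = -11/4 (H(A, D) = -3 + 1/(4 + 0) = -3 + 1/4 = -3 + ¼ = -11/4)
H(4, 9)*s(6) = -11*6/2 = -11/4*12 = -33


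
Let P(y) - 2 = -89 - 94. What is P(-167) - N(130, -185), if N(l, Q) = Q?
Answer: 4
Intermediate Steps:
P(y) = -181 (P(y) = 2 + (-89 - 94) = 2 - 183 = -181)
P(-167) - N(130, -185) = -181 - 1*(-185) = -181 + 185 = 4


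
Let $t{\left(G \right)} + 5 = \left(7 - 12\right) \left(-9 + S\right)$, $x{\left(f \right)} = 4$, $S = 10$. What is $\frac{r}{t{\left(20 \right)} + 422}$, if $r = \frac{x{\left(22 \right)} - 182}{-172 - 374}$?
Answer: $\frac{89}{112476} \approx 0.00079128$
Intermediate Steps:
$t{\left(G \right)} = -10$ ($t{\left(G \right)} = -5 + \left(7 - 12\right) \left(-9 + 10\right) = -5 - 5 = -10$)
$r = \frac{89}{273}$ ($r = \frac{4 - 182}{-172 - 374} = - \frac{178}{-546} = \left(-178\right) \left(- \frac{1}{546}\right) = \frac{89}{273} \approx 0.32601$)
$\frac{r}{t{\left(20 \right)} + 422} = \frac{1}{-10 + 422} \cdot \frac{89}{273} = \frac{1}{412} \cdot \frac{89}{273} = \frac{89}{112476}$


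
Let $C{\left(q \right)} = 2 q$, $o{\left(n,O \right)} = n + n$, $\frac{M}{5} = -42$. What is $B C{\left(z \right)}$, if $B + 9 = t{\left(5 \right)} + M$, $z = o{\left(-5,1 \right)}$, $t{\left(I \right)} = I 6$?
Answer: $3780$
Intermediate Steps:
$t{\left(I \right)} = 6 I$
$M = -210$ ($M = 5 \left(-42\right) = -210$)
$o{\left(n,O \right)} = 2 n$
$z = -10$ ($z = 2 \left(-5\right) = -10$)
$B = -189$ ($B = -9 + \left(6 \cdot 5 - 210\right) = -9 + \left(30 - 210\right) = -9 - 180 = -189$)
$B C{\left(z \right)} = - 189 \cdot 2 \left(-10\right) = \left(-189\right) \left(-20\right) = 3780$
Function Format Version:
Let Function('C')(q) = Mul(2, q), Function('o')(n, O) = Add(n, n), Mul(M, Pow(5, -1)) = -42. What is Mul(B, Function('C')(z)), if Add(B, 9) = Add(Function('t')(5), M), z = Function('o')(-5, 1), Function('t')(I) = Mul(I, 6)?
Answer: 3780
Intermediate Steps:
Function('t')(I) = Mul(6, I)
M = -210 (M = Mul(5, -42) = -210)
Function('o')(n, O) = Mul(2, n)
z = -10 (z = Mul(2, -5) = -10)
B = -189 (B = Add(-9, Add(Mul(6, 5), -210)) = Add(-9, Add(30, -210)) = Add(-9, -180) = -189)
Mul(B, Function('C')(z)) = Mul(-189, Mul(2, -10)) = Mul(-189, -20) = 3780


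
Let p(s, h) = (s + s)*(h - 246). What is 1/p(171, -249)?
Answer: -1/169290 ≈ -5.9070e-6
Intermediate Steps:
p(s, h) = 2*s*(-246 + h) (p(s, h) = (2*s)*(-246 + h) = 2*s*(-246 + h))
1/p(171, -249) = 1/(2*171*(-246 - 249)) = 1/(2*171*(-495)) = 1/(-169290) = -1/169290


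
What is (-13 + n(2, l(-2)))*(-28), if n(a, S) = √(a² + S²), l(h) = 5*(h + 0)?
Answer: 364 - 56*√26 ≈ 78.455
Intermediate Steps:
l(h) = 5*h
n(a, S) = √(S² + a²)
(-13 + n(2, l(-2)))*(-28) = (-13 + √((5*(-2))² + 2²))*(-28) = (-13 + √((-10)² + 4))*(-28) = (-13 + √(100 + 4))*(-28) = (-13 + √104)*(-28) = (-13 + 2*√26)*(-28) = 364 - 56*√26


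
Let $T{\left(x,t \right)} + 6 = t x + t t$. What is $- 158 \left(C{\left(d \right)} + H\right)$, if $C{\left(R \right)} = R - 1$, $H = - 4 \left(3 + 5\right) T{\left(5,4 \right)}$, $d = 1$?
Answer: $151680$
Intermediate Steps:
$T{\left(x,t \right)} = -6 + t^{2} + t x$ ($T{\left(x,t \right)} = -6 + \left(t x + t t\right) = -6 + \left(t x + t^{2}\right) = -6 + \left(t^{2} + t x\right) = -6 + t^{2} + t x$)
$H = -960$ ($H = - 4 \left(3 + 5\right) \left(-6 + 4^{2} + 4 \cdot 5\right) = \left(-4\right) 8 \left(-6 + 16 + 20\right) = \left(-32\right) 30 = -960$)
$C{\left(R \right)} = -1 + R$ ($C{\left(R \right)} = R - 1 = -1 + R$)
$- 158 \left(C{\left(d \right)} + H\right) = - 158 \left(\left(-1 + 1\right) - 960\right) = - 158 \left(0 - 960\right) = \left(-158\right) \left(-960\right) = 151680$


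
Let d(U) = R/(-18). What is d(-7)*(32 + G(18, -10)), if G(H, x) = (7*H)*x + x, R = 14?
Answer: 8666/9 ≈ 962.89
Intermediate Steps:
G(H, x) = x + 7*H*x (G(H, x) = 7*H*x + x = x + 7*H*x)
d(U) = -7/9 (d(U) = 14/(-18) = 14*(-1/18) = -7/9)
d(-7)*(32 + G(18, -10)) = -7*(32 - 10*(1 + 7*18))/9 = -7*(32 - 10*(1 + 126))/9 = -7*(32 - 10*127)/9 = -7*(32 - 1270)/9 = -7/9*(-1238) = 8666/9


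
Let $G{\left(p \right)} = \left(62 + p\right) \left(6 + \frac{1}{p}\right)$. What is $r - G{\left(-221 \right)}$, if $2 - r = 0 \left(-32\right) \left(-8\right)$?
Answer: $\frac{211117}{221} \approx 955.28$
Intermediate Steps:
$G{\left(p \right)} = \left(6 + \frac{1}{p}\right) \left(62 + p\right)$
$r = 2$ ($r = 2 - 0 \left(-32\right) \left(-8\right) = 2 - 0 \left(-8\right) = 2 - 0 = 2 + 0 = 2$)
$r - G{\left(-221 \right)} = 2 - \left(373 + 6 \left(-221\right) + \frac{62}{-221}\right) = 2 - \left(373 - 1326 + 62 \left(- \frac{1}{221}\right)\right) = 2 - \left(373 - 1326 - \frac{62}{221}\right) = 2 - - \frac{210675}{221} = 2 + \frac{210675}{221} = \frac{211117}{221}$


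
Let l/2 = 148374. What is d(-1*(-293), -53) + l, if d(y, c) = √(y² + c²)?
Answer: 296748 + √88658 ≈ 2.9705e+5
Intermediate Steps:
l = 296748 (l = 2*148374 = 296748)
d(y, c) = √(c² + y²)
d(-1*(-293), -53) + l = √((-53)² + (-1*(-293))²) + 296748 = √(2809 + 293²) + 296748 = √(2809 + 85849) + 296748 = √88658 + 296748 = 296748 + √88658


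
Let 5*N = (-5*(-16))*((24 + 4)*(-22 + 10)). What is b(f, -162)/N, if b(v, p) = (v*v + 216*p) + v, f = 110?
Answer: 3797/896 ≈ 4.2377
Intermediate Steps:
b(v, p) = v + v² + 216*p (b(v, p) = (v² + 216*p) + v = v + v² + 216*p)
N = -5376 (N = ((-5*(-16))*((24 + 4)*(-22 + 10)))/5 = (80*(28*(-12)))/5 = (80*(-336))/5 = (⅕)*(-26880) = -5376)
b(f, -162)/N = (110 + 110² + 216*(-162))/(-5376) = (110 + 12100 - 34992)*(-1/5376) = -22782*(-1/5376) = 3797/896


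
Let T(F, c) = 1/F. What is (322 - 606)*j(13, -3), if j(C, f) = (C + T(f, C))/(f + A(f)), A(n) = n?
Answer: 5396/9 ≈ 599.56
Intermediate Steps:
j(C, f) = (C + 1/f)/(2*f) (j(C, f) = (C + 1/f)/(f + f) = (C + 1/f)/((2*f)) = (C + 1/f)*(1/(2*f)) = (C + 1/f)/(2*f))
(322 - 606)*j(13, -3) = (322 - 606)*((1/2)*(1 + 13*(-3))/(-3)**2) = -142*(1 - 39)/9 = -142*(-38)/9 = -284*(-19/9) = 5396/9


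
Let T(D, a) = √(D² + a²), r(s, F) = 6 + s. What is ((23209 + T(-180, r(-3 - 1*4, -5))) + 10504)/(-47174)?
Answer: -33713/47174 - √32401/47174 ≈ -0.71847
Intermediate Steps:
((23209 + T(-180, r(-3 - 1*4, -5))) + 10504)/(-47174) = ((23209 + √((-180)² + (6 + (-3 - 1*4))²)) + 10504)/(-47174) = ((23209 + √(32400 + (6 + (-3 - 4))²)) + 10504)*(-1/47174) = ((23209 + √(32400 + (6 - 7)²)) + 10504)*(-1/47174) = ((23209 + √(32400 + (-1)²)) + 10504)*(-1/47174) = ((23209 + √(32400 + 1)) + 10504)*(-1/47174) = ((23209 + √32401) + 10504)*(-1/47174) = (33713 + √32401)*(-1/47174) = -33713/47174 - √32401/47174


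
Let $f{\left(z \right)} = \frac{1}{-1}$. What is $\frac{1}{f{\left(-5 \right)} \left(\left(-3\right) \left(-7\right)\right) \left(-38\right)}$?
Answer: $\frac{1}{798} \approx 0.0012531$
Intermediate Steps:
$f{\left(z \right)} = -1$
$\frac{1}{f{\left(-5 \right)} \left(\left(-3\right) \left(-7\right)\right) \left(-38\right)} = \frac{1}{- \left(-3\right) \left(-7\right) \left(-38\right)} = \frac{1}{\left(-1\right) 21 \left(-38\right)} = \frac{1}{\left(-21\right) \left(-38\right)} = \frac{1}{798}$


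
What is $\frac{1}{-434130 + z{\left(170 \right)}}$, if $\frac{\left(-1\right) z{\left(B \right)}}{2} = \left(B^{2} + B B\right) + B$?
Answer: $- \frac{1}{550070} \approx -1.818 \cdot 10^{-6}$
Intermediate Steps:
$z{\left(B \right)} = - 4 B^{2} - 2 B$ ($z{\left(B \right)} = - 2 \left(\left(B^{2} + B B\right) + B\right) = - 2 \left(\left(B^{2} + B^{2}\right) + B\right) = - 2 \left(2 B^{2} + B\right) = - 2 \left(B + 2 B^{2}\right) = - 4 B^{2} - 2 B$)
$\frac{1}{-434130 + z{\left(170 \right)}} = \frac{1}{-434130 - 340 \left(1 + 2 \cdot 170\right)} = \frac{1}{-434130 - 340 \left(1 + 340\right)} = \frac{1}{-434130 - 340 \cdot 341} = \frac{1}{-434130 - 115940} = \frac{1}{-550070} = - \frac{1}{550070}$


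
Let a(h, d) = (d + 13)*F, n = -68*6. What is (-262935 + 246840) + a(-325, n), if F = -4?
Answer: -14515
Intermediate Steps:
n = -408
a(h, d) = -52 - 4*d (a(h, d) = (d + 13)*(-4) = (13 + d)*(-4) = -52 - 4*d)
(-262935 + 246840) + a(-325, n) = (-262935 + 246840) + (-52 - 4*(-408)) = -16095 + (-52 + 1632) = -16095 + 1580 = -14515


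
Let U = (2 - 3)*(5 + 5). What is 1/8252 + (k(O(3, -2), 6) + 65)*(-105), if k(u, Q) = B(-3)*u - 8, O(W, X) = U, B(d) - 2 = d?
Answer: -58052819/8252 ≈ -7035.0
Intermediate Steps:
B(d) = 2 + d
U = -10 (U = -1*10 = -10)
O(W, X) = -10
k(u, Q) = -8 - u (k(u, Q) = (2 - 3)*u - 8 = -u - 8 = -8 - u)
1/8252 + (k(O(3, -2), 6) + 65)*(-105) = 1/8252 + ((-8 - 1*(-10)) + 65)*(-105) = 1/8252 + ((-8 + 10) + 65)*(-105) = 1/8252 + (2 + 65)*(-105) = 1/8252 + 67*(-105) = 1/8252 - 7035 = -58052819/8252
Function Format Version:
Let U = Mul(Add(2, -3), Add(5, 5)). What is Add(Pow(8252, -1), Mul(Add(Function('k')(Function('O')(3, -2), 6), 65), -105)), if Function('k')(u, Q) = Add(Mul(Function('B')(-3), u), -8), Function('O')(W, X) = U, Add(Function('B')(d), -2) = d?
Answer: Rational(-58052819, 8252) ≈ -7035.0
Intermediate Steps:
Function('B')(d) = Add(2, d)
U = -10 (U = Mul(-1, 10) = -10)
Function('O')(W, X) = -10
Function('k')(u, Q) = Add(-8, Mul(-1, u)) (Function('k')(u, Q) = Add(Mul(Add(2, -3), u), -8) = Add(Mul(-1, u), -8) = Add(-8, Mul(-1, u)))
Add(Pow(8252, -1), Mul(Add(Function('k')(Function('O')(3, -2), 6), 65), -105)) = Add(Pow(8252, -1), Mul(Add(Add(-8, Mul(-1, -10)), 65), -105)) = Add(Rational(1, 8252), Mul(Add(Add(-8, 10), 65), -105)) = Add(Rational(1, 8252), Mul(Add(2, 65), -105)) = Add(Rational(1, 8252), Mul(67, -105)) = Add(Rational(1, 8252), -7035) = Rational(-58052819, 8252)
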